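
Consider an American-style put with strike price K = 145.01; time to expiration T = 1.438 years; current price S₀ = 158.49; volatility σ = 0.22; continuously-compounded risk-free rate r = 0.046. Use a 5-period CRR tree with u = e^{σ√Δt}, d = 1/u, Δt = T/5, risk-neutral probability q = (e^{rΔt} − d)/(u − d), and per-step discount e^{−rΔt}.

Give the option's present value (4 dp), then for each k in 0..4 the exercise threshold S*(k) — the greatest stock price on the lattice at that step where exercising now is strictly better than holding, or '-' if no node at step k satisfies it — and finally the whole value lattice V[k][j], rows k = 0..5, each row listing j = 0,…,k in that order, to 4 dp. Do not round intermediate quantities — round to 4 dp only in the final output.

params: Δt=0.28760 u=1.12522 d=0.88871 q=0.52685 e^(-rΔt)=0.98686
t_5 payoffs: 57.1469 33.7640 4.1581 0.0000 0.0000 0.0000
t_4: node(4,0) S=98.8657 payoff=46.1443 vs cont=44.2385 → 46.1443 [stop]  node(4,1) S=125.1768 payoff=19.8332 vs cont=17.9275 → 19.8332 [stop]  node(4,2) S=158.4900 payoff=0.0000 vs cont=1.9416 → 1.9416 [wait]  node(4,3) S=200.6689 payoff=0.0000 vs cont=0.0000 → 0.0000 [wait]  node(4,4) S=254.0728 payoff=0.0000 vs cont=0.0000 → 0.0000 [wait]  ⇒ S*(4)=125.1768
t_3: node(3,0) S=111.2460 payoff=33.7640 vs cont=31.8582 → 33.7640 [stop]  node(3,1) S=140.8519 payoff=4.1581 vs cont=10.2703 → 10.2703 [wait]  node(3,2) S=178.3368 payoff=0.0000 vs cont=0.9066 → 0.9066 [wait]  node(3,3) S=225.7975 payoff=0.0000 vs cont=0.0000 → 0.0000 [wait]  ⇒ S*(3)=111.2460
t_2: node(2,0) S=125.1768 payoff=19.8332 vs cont=21.1053 → 21.1053 [wait]  node(2,1) S=158.4900 payoff=0.0000 vs cont=5.2669 → 5.2669 [wait]  node(2,2) S=200.6689 payoff=0.0000 vs cont=0.4233 → 0.4233 [wait]  ⇒ S*(2)=-
t_1: node(1,0) S=140.8519 payoff=4.1581 vs cont=12.5932 → 12.5932 [wait]  node(1,1) S=178.3368 payoff=0.0000 vs cont=2.6794 → 2.6794 [wait]  ⇒ S*(1)=-
t_0: node(0,0) S=158.4900 payoff=0.0000 vs cont=7.2733 → 7.2733 [wait]  ⇒ S*(0)=-

price = 7.2733
boundary = - - - 111.2460 125.1768
tree:
7.2733
12.5932 2.6794
21.1053 5.2669 0.4233
33.7640 10.2703 0.9066 0.0000
46.1443 19.8332 1.9416 0.0000 0.0000
57.1469 33.7640 4.1581 0.0000 0.0000 0.0000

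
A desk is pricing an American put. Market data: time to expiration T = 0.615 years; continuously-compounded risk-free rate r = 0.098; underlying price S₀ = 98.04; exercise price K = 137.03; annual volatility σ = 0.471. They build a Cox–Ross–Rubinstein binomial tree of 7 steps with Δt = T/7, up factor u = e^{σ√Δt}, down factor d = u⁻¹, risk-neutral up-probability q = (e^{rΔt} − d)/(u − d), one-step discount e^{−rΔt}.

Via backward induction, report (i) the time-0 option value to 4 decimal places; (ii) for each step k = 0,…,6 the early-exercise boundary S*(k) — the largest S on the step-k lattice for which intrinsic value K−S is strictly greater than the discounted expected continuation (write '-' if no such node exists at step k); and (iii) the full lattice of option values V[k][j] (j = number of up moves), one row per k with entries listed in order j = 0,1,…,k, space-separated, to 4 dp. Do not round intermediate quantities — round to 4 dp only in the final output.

price = 39.9044
boundary = - 85.2653 74.1552 85.2653 98.0400 85.2653 98.0400
tree:
39.9044
51.7647 28.5496
62.8748 39.2422 18.1833
72.5373 51.7647 27.2030 9.3360
80.9407 62.8748 38.9900 15.7012 3.0314
88.2492 72.5373 51.7647 25.4528 6.0670 0.0000
94.6054 80.9407 62.8748 38.9900 12.1423 0.0000 0.0000
100.1333 88.2492 72.5373 51.7647 24.3014 0.0000 0.0000 0.0000

Δt=0.08786, u=1.14982, d=0.86970, q=0.49602, disc=e^(-rΔt)=0.99143
k=7 terminal: V=max(K-S,0) → 100.1333 88.2492 72.5373 51.7647 24.3014 0.0000 0.0000 0.0000
k=6: j=0 S=42.4246 intr=94.6054 cont=93.4306 V=94.6054[EX]; j=1 S=56.0893 intr=80.9407 cont=79.7660 V=80.9407[EX]; j=2 S=74.1552 intr=62.8748 cont=61.7000 V=62.8748[EX]; j=3 S=98.0400 intr=38.9900 cont=37.8152 V=38.9900[EX]; j=4 S=129.6179 intr=7.4121 cont=12.1423 V=12.1423[hold]; j=5 S=171.3668 intr=0.0000 cont=0.0000 V=0.0000[hold]; j=6 S=226.5627 intr=0.0000 cont=0.0000 V=0.0000[hold]  S*(6)=98.0400
k=5: j=0 S=48.7808 intr=88.2492 cont=87.0744 V=88.2492[EX]; j=1 S=64.4927 intr=72.5373 cont=71.3625 V=72.5373[EX]; j=2 S=85.2653 intr=51.7647 cont=50.5899 V=51.7647[EX]; j=3 S=112.7286 intr=24.3014 cont=25.4528 V=25.4528[hold]; j=4 S=149.0376 intr=0.0000 cont=6.0670 V=6.0670[hold]; j=5 S=197.0415 intr=0.0000 cont=0.0000 V=0.0000[hold]  S*(5)=85.2653
k=4: j=0 S=56.0893 intr=80.9407 cont=79.7660 V=80.9407[EX]; j=1 S=74.1552 intr=62.8748 cont=61.7000 V=62.8748[EX]; j=2 S=98.0400 intr=38.9900 cont=38.3815 V=38.9900[EX]; j=3 S=129.6179 intr=7.4121 cont=15.7012 V=15.7012[hold]; j=4 S=171.3668 intr=0.0000 cont=3.0314 V=3.0314[hold]  S*(4)=98.0400
k=3: j=0 S=64.4927 intr=72.5373 cont=71.3625 V=72.5373[EX]; j=1 S=85.2653 intr=51.7647 cont=50.5899 V=51.7647[EX]; j=2 S=112.7286 intr=24.3014 cont=27.2030 V=27.2030[hold]; j=3 S=149.0376 intr=0.0000 cont=9.3360 V=9.3360[hold]  S*(3)=85.2653
k=2: j=0 S=74.1552 intr=62.8748 cont=61.7000 V=62.8748[EX]; j=1 S=98.0400 intr=38.9900 cont=39.2422 V=39.2422[hold]; j=2 S=129.6179 intr=7.4121 cont=18.1833 V=18.1833[hold]  S*(2)=74.1552
k=1: j=0 S=85.2653 intr=51.7647 cont=50.7139 V=51.7647[EX]; j=1 S=112.7286 intr=24.3014 cont=28.5496 V=28.5496[hold]  S*(1)=85.2653
k=0: j=0 S=98.0400 intr=38.9900 cont=39.9044 V=39.9044[hold]  S*(0)=-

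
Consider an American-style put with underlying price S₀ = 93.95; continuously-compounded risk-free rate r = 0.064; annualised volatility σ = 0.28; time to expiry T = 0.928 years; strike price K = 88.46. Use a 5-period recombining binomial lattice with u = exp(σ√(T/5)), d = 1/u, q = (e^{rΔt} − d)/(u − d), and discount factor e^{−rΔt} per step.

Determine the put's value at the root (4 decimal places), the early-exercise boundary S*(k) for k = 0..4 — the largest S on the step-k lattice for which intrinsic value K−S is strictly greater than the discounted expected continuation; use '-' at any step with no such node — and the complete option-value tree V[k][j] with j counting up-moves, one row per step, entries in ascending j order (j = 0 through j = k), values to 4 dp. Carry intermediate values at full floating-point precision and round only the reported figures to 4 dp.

price = 5.7652
boundary = - - - 65.4234 73.8110
tree:
5.7652
9.5156 2.4261
15.1629 4.5068 0.5559
23.0366 8.2230 1.1703 0.0000
30.4711 14.6490 2.4636 0.0000 0.0000
37.0607 23.0366 5.1861 0.0000 0.0000 0.0000

Δt=0.18560, u=1.12820, d=0.88636, q=0.51929, disc=e^(-rΔt)=0.98819
k=5 terminal: V=max(K-S,0) → 37.0607 23.0366 5.1861 0.0000 0.0000 0.0000
k=4: j=0 S=57.9889 intr=30.4711 cont=29.4265 V=30.4711[EX]; j=1 S=73.8110 intr=14.6490 cont=13.6045 V=14.6490[EX]; j=2 S=93.9500 intr=0.0000 cont=2.4636 V=2.4636[hold]; j=3 S=119.5839 intr=0.0000 cont=0.0000 V=0.0000[hold]; j=4 S=152.2119 intr=0.0000 cont=0.0000 V=0.0000[hold]  S*(4)=73.8110
k=3: j=0 S=65.4234 intr=23.0366 cont=21.9921 V=23.0366[EX]; j=1 S=83.2739 intr=5.1861 cont=8.2230 V=8.2230[hold]; j=2 S=105.9948 intr=0.0000 cont=1.1703 V=1.1703[hold]; j=3 S=134.9151 intr=0.0000 cont=0.0000 V=0.0000[hold]  S*(3)=65.4234
k=2: j=0 S=73.8110 intr=14.6490 cont=15.1629 V=15.1629[hold]; j=1 S=93.9500 intr=0.0000 cont=4.5068 V=4.5068[hold]; j=2 S=119.5839 intr=0.0000 cont=0.5559 V=0.5559[hold]  S*(2)=-
k=1: j=0 S=83.2739 intr=5.1861 cont=9.5156 V=9.5156[hold]; j=1 S=105.9948 intr=0.0000 cont=2.4261 V=2.4261[hold]  S*(1)=-
k=0: j=0 S=93.9500 intr=0.0000 cont=5.7652 V=5.7652[hold]  S*(0)=-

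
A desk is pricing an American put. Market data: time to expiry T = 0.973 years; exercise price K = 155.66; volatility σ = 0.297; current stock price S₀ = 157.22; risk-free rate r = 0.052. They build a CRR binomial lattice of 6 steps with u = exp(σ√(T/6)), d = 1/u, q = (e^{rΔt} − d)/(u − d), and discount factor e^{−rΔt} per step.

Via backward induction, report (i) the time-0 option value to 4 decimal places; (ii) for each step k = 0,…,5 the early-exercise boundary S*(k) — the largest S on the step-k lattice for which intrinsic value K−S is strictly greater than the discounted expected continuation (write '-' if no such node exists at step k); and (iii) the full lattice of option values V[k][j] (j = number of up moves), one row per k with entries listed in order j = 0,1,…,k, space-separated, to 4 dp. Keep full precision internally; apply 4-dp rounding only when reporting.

price = 13.9337
boundary = - - - 109.8198 123.7722 139.4972
tree:
13.9337
21.6404 6.6267
32.3086 11.5649 1.9061
45.8402 19.6102 3.8869 0.0000
58.2197 31.8878 7.9261 0.0000 0.0000
69.2038 45.8402 16.1628 0.0000 0.0000 0.0000
78.9497 58.2197 31.8878 0.0000 0.0000 0.0000 0.0000

Δt=0.16217, u=1.12705, d=0.88727, q=0.50545, disc=e^(-rΔt)=0.99160
k=6 terminal: V=max(K-S,0) → 78.9497 58.2197 31.8878 0.0000 0.0000 0.0000 0.0000
k=5: j=0 S=86.4562 intr=69.2038 cont=67.8967 V=69.2038[EX]; j=1 S=109.8198 intr=45.8402 cont=44.5331 V=45.8402[EX]; j=2 S=139.4972 intr=16.1628 cont=15.6376 V=16.1628[EX]; j=3 S=177.1945 intr=0.0000 cont=0.0000 V=0.0000[hold]; j=4 S=225.0789 intr=0.0000 cont=0.0000 V=0.0000[hold]; j=5 S=285.9035 intr=0.0000 cont=0.0000 V=0.0000[hold]  S*(5)=139.4972
k=4: j=0 S=97.4403 intr=58.2197 cont=56.9126 V=58.2197[EX]; j=1 S=123.7722 intr=31.8878 cont=30.5807 V=31.8878[EX]; j=2 S=157.2200 intr=0.0000 cont=7.9261 V=7.9261[hold]; j=3 S=199.7066 intr=0.0000 cont=0.0000 V=0.0000[hold]; j=4 S=253.6747 intr=0.0000 cont=0.0000 V=0.0000[hold]  S*(4)=123.7722
k=3: j=0 S=109.8198 intr=45.8402 cont=44.5331 V=45.8402[EX]; j=1 S=139.4972 intr=16.1628 cont=19.6102 V=19.6102[hold]; j=2 S=177.1945 intr=0.0000 cont=3.8869 V=3.8869[hold]; j=3 S=225.0789 intr=0.0000 cont=0.0000 V=0.0000[hold]  S*(3)=109.8198
k=2: j=0 S=123.7722 intr=31.8878 cont=32.3086 V=32.3086[hold]; j=1 S=157.2200 intr=0.0000 cont=11.5649 V=11.5649[hold]; j=2 S=199.7066 intr=0.0000 cont=1.9061 V=1.9061[hold]  S*(2)=-
k=1: j=0 S=139.4972 intr=16.1628 cont=21.6404 V=21.6404[hold]; j=1 S=177.1945 intr=0.0000 cont=6.6267 V=6.6267[hold]  S*(1)=-
k=0: j=0 S=157.2200 intr=0.0000 cont=13.9337 V=13.9337[hold]  S*(0)=-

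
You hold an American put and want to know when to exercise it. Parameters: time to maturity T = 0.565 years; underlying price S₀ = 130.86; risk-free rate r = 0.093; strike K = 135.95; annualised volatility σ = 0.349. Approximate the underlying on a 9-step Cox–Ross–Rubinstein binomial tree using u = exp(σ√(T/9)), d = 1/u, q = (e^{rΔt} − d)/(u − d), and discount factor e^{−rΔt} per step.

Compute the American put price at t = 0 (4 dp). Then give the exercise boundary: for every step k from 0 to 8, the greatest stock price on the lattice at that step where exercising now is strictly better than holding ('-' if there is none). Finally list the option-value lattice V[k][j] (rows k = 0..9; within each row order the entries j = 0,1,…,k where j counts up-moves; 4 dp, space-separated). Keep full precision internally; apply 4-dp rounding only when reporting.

Δt=0.06278, u=1.09138, d=0.91627, q=0.51159, disc=e^(-rΔt)=0.99418
k=9 terminal: V=max(K-S,0) → 76.3810 64.9967 51.4366 35.2851 16.0468 0.0000 0.0000 0.0000 0.0000 0.0000
k=8: j=0 S=65.0124 intr=70.9376 cont=70.1461 V=70.9376[EX]; j=1 S=77.4371 intr=58.5129 cont=57.7215 V=58.5129[EX]; j=2 S=92.2363 intr=43.7137 cont=42.9223 V=43.7137[EX]; j=3 S=109.8637 intr=26.0863 cont=25.2949 V=26.0863[EX]; j=4 S=130.8600 intr=5.0900 cont=7.7918 V=7.7918[hold]; j=5 S=155.8689 intr=0.0000 cont=0.0000 V=0.0000[hold]; j=6 S=185.6573 intr=0.0000 cont=0.0000 V=0.0000[hold]; j=7 S=221.1387 intr=0.0000 cont=0.0000 V=0.0000[hold]; j=8 S=263.4010 intr=0.0000 cont=0.0000 V=0.0000[hold]  S*(8)=109.8637
k=7: j=0 S=70.9533 intr=64.9967 cont=64.2053 V=64.9967[EX]; j=1 S=84.5134 intr=51.4366 cont=50.6452 V=51.4366[EX]; j=2 S=100.6649 intr=35.2851 cont=34.4937 V=35.2851[EX]; j=3 S=119.9032 intr=16.0468 cont=16.6296 V=16.6296[hold]; j=4 S=142.8181 intr=0.0000 cont=3.7834 V=3.7834[hold]; j=5 S=170.1123 intr=0.0000 cont=0.0000 V=0.0000[hold]; j=6 S=202.6229 intr=0.0000 cont=0.0000 V=0.0000[hold]; j=7 S=241.3465 intr=0.0000 cont=0.0000 V=0.0000[hold]  S*(7)=100.6649
k=6: j=0 S=77.4371 intr=58.5129 cont=57.7215 V=58.5129[EX]; j=1 S=92.2363 intr=43.7137 cont=42.9223 V=43.7137[EX]; j=2 S=109.8637 intr=26.0863 cont=25.5913 V=26.0863[EX]; j=3 S=130.8600 intr=5.0900 cont=9.9991 V=9.9991[hold]; j=4 S=155.8689 intr=0.0000 cont=1.8371 V=1.8371[hold]; j=5 S=185.6573 intr=0.0000 cont=0.0000 V=0.0000[hold]; j=6 S=221.1387 intr=0.0000 cont=0.0000 V=0.0000[hold]  S*(6)=109.8637
k=5: j=0 S=84.5134 intr=51.4366 cont=50.6452 V=51.4366[EX]; j=1 S=100.6649 intr=35.2851 cont=34.4937 V=35.2851[EX]; j=2 S=119.9032 intr=16.0468 cont=17.7522 V=17.7522[hold]; j=3 S=142.8181 intr=0.0000 cont=5.7896 V=5.7896[hold]; j=4 S=170.1123 intr=0.0000 cont=0.8920 V=0.8920[hold]; j=5 S=202.6229 intr=0.0000 cont=0.0000 V=0.0000[hold]  S*(5)=100.6649
k=4: j=0 S=92.2363 intr=43.7137 cont=42.9223 V=43.7137[EX]; j=1 S=109.8637 intr=26.0863 cont=26.1623 V=26.1623[hold]; j=2 S=130.8600 intr=5.0900 cont=11.5645 V=11.5645[hold]; j=3 S=155.8689 intr=0.0000 cont=3.2649 V=3.2649[hold]; j=4 S=185.6573 intr=0.0000 cont=0.4331 V=0.4331[hold]  S*(4)=92.2363
k=3: j=0 S=100.6649 intr=35.2851 cont=34.5324 V=35.2851[EX]; j=1 S=119.9032 intr=16.0468 cont=18.5854 V=18.5854[hold]; j=2 S=142.8181 intr=0.0000 cont=7.2759 V=7.2759[hold]; j=3 S=170.1123 intr=0.0000 cont=1.8056 V=1.8056[hold]  S*(3)=100.6649
k=2: j=0 S=109.8637 intr=26.0863 cont=26.5860 V=26.5860[hold]; j=1 S=130.8600 intr=5.0900 cont=12.7250 V=12.7250[hold]; j=2 S=155.8689 intr=0.0000 cont=4.4513 V=4.4513[hold]  S*(2)=-
k=1: j=0 S=119.9032 intr=16.0468 cont=19.3814 V=19.3814[hold]; j=1 S=142.8181 intr=0.0000 cont=8.4428 V=8.4428[hold]  S*(1)=-
k=0: j=0 S=130.8600 intr=5.0900 cont=13.7051 V=13.7051[hold]  S*(0)=-

price = 13.7051
boundary = - - - 100.6649 92.2363 100.6649 109.8637 100.6649 109.8637
tree:
13.7051
19.3814 8.4428
26.5860 12.7250 4.4513
35.2851 18.5854 7.2759 1.8056
43.7137 26.1623 11.5645 3.2649 0.4331
51.4366 35.2851 17.7522 5.7896 0.8920 0.0000
58.5129 43.7137 26.0863 9.9991 1.8371 0.0000 0.0000
64.9967 51.4366 35.2851 16.6296 3.7834 0.0000 0.0000 0.0000
70.9376 58.5129 43.7137 26.0863 7.7918 0.0000 0.0000 0.0000 0.0000
76.3810 64.9967 51.4366 35.2851 16.0468 0.0000 0.0000 0.0000 0.0000 0.0000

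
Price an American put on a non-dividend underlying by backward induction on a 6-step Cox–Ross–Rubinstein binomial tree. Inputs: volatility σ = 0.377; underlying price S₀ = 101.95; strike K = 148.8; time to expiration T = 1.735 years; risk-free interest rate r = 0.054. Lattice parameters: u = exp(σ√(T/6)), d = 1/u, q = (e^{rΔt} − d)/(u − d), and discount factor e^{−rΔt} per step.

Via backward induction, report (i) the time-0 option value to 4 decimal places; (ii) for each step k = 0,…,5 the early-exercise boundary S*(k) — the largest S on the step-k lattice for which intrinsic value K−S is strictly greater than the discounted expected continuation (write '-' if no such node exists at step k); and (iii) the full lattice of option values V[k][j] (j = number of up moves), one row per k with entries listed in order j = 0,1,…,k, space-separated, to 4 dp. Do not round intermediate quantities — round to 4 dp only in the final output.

price = 48.5641
boundary = - 83.2421 67.9672 83.2421 101.9500 124.8623
tree:
48.5641
65.5579 32.3036
80.8328 47.1742 17.7458
93.3048 65.5579 29.4108 6.0812
103.4882 80.8328 46.8500 12.0653 0.0000
111.8029 93.3048 65.5579 23.9377 0.0000 0.0000
118.5919 103.4882 80.8328 46.8500 0.0000 0.0000 0.0000

params: Δt=0.28917 u=1.22474 d=0.81650 q=0.48804 e^(-rΔt)=0.98451
t_6 payoffs: 118.5919 103.4882 80.8328 46.8500 0.0000 0.0000 0.0000
t_5: node(5,0) S=36.9971 payoff=111.8029 vs cont=109.4975 → 111.8029 [stop]  node(5,1) S=55.4952 payoff=93.3048 vs cont=90.9994 → 93.3048 [stop]  node(5,2) S=83.2421 payoff=65.5579 vs cont=63.2524 → 65.5579 [stop]  node(5,3) S=124.8623 payoff=23.9377 vs cont=23.6137 → 23.9377 [stop]  node(5,4) S=187.2920 payoff=0.0000 vs cont=0.0000 → 0.0000 [wait]  node(5,5) S=280.9359 payoff=0.0000 vs cont=0.0000 → 0.0000 [wait]  ⇒ S*(5)=124.8623
t_4: node(4,0) S=45.3118 payoff=103.4882 vs cont=101.1827 → 103.4882 [stop]  node(4,1) S=67.9672 payoff=80.8328 vs cont=78.5274 → 80.8328 [stop]  node(4,2) S=101.9500 payoff=46.8500 vs cont=44.5445 → 46.8500 [stop]  node(4,3) S=152.9239 payoff=0.0000 vs cont=12.0653 → 12.0653 [wait]  node(4,4) S=229.3841 payoff=0.0000 vs cont=0.0000 → 0.0000 [wait]  ⇒ S*(4)=101.9500
t_3: node(3,0) S=55.4952 payoff=93.3048 vs cont=90.9994 → 93.3048 [stop]  node(3,1) S=83.2421 payoff=65.5579 vs cont=63.2524 → 65.5579 [stop]  node(3,2) S=124.8623 payoff=23.9377 vs cont=29.4108 → 29.4108 [wait]  node(3,3) S=187.2920 payoff=0.0000 vs cont=6.0812 → 6.0812 [wait]  ⇒ S*(3)=83.2421
t_2: node(2,0) S=67.9672 payoff=80.8328 vs cont=78.5274 → 80.8328 [stop]  node(2,1) S=101.9500 payoff=46.8500 vs cont=47.1742 → 47.1742 [wait]  node(2,2) S=152.9239 payoff=0.0000 vs cont=17.7458 → 17.7458 [wait]  ⇒ S*(2)=67.9672
t_1: node(1,0) S=83.2421 payoff=65.5579 vs cont=63.4082 → 65.5579 [stop]  node(1,1) S=124.8623 payoff=23.9377 vs cont=32.3036 → 32.3036 [wait]  ⇒ S*(1)=83.2421
t_0: node(0,0) S=101.9500 payoff=46.8500 vs cont=48.5641 → 48.5641 [wait]  ⇒ S*(0)=-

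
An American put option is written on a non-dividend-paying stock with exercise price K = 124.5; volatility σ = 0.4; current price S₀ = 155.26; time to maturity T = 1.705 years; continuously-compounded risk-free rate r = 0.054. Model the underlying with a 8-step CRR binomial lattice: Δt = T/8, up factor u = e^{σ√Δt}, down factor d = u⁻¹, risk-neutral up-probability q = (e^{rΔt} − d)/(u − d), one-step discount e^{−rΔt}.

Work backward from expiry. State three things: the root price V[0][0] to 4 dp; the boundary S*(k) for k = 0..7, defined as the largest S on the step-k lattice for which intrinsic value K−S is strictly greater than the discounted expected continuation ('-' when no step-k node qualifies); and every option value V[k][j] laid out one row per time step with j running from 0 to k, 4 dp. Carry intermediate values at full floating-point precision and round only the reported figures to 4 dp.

price = 12.7564
boundary = - - - - 74.1770 61.6696 74.1770 89.2209
tree:
12.7564
18.8122 6.6337
26.9997 10.5716 2.6126
37.5426 16.4548 4.5799 0.5870
50.3230 24.8744 7.9117 1.1533 0.0000
62.8304 36.2364 13.4092 2.2658 0.0000 0.0000
73.2288 50.3230 22.1508 4.4517 0.0000 0.0000 0.0000
81.8738 62.8304 35.2791 8.7463 0.0000 0.0000 0.0000 0.0000
89.0612 73.2288 50.3230 17.1840 0.0000 0.0000 0.0000 0.0000 0.0000

params: Δt=0.21313 u=1.20281 d=0.83139 q=0.48513 e^(-rΔt)=0.98856
t_8 payoffs: 89.0612 73.2288 50.3230 17.1840 0.0000 0.0000 0.0000 0.0000 0.0000
t_7: node(7,0) S=42.6262 payoff=81.8738 vs cont=80.4492 → 81.8738 [stop]  node(7,1) S=61.6696 payoff=62.8304 vs cont=61.4057 → 62.8304 [stop]  node(7,2) S=89.2209 payoff=35.2791 vs cont=33.8545 → 35.2791 [stop]  node(7,3) S=129.0809 payoff=0.0000 vs cont=8.7463 → 8.7463 [wait]  node(7,4) S=186.7485 payoff=0.0000 vs cont=0.0000 → 0.0000 [wait]  node(7,5) S=270.1795 payoff=0.0000 vs cont=0.0000 → 0.0000 [wait]  node(7,6) S=390.8838 payoff=0.0000 vs cont=0.0000 → 0.0000 [wait]  node(7,7) S=565.5135 payoff=0.0000 vs cont=0.0000 → 0.0000 [wait]  ⇒ S*(7)=89.2209
t_6: node(6,0) S=51.2712 payoff=73.2288 vs cont=71.8041 → 73.2288 [stop]  node(6,1) S=74.1770 payoff=50.3230 vs cont=48.8984 → 50.3230 [stop]  node(6,2) S=107.3160 payoff=17.1840 vs cont=22.1508 → 22.1508 [wait]  node(6,3) S=155.2600 payoff=0.0000 vs cont=4.4517 → 4.4517 [wait]  node(6,4) S=224.6233 payoff=0.0000 vs cont=0.0000 → 0.0000 [wait]  node(6,5) S=324.9751 payoff=0.0000 vs cont=0.0000 → 0.0000 [wait]  node(6,6) S=470.1596 payoff=0.0000 vs cont=0.0000 → 0.0000 [wait]  ⇒ S*(6)=74.1770
t_5: node(5,0) S=61.6696 payoff=62.8304 vs cont=61.4057 → 62.8304 [stop]  node(5,1) S=89.2209 payoff=35.2791 vs cont=36.2364 → 36.2364 [wait]  node(5,2) S=129.0809 payoff=0.0000 vs cont=13.4092 → 13.4092 [wait]  node(5,3) S=186.7485 payoff=0.0000 vs cont=2.2658 → 2.2658 [wait]  node(5,4) S=270.1795 payoff=0.0000 vs cont=0.0000 → 0.0000 [wait]  node(5,5) S=390.8838 payoff=0.0000 vs cont=0.0000 → 0.0000 [wait]  ⇒ S*(5)=61.6696
t_4: node(4,0) S=74.1770 payoff=50.3230 vs cont=49.3575 → 50.3230 [stop]  node(4,1) S=107.3160 payoff=17.1840 vs cont=24.8744 → 24.8744 [wait]  node(4,2) S=155.2600 payoff=0.0000 vs cont=7.9117 → 7.9117 [wait]  node(4,3) S=224.6233 payoff=0.0000 vs cont=1.1533 → 1.1533 [wait]  node(4,4) S=324.9751 payoff=0.0000 vs cont=0.0000 → 0.0000 [wait]  ⇒ S*(4)=74.1770
t_3: node(3,0) S=89.2209 payoff=35.2791 vs cont=37.5426 → 37.5426 [wait]  node(3,1) S=129.0809 payoff=0.0000 vs cont=16.4548 → 16.4548 [wait]  node(3,2) S=186.7485 payoff=0.0000 vs cont=4.5799 → 4.5799 [wait]  node(3,3) S=270.1795 payoff=0.0000 vs cont=0.5870 → 0.5870 [wait]  ⇒ S*(3)=-
t_2: node(2,0) S=107.3160 payoff=17.1840 vs cont=26.9997 → 26.9997 [wait]  node(2,1) S=155.2600 payoff=0.0000 vs cont=10.5716 → 10.5716 [wait]  node(2,2) S=224.6233 payoff=0.0000 vs cont=2.6126 → 2.6126 [wait]  ⇒ S*(2)=-
t_1: node(1,0) S=129.0809 payoff=0.0000 vs cont=18.8122 → 18.8122 [wait]  node(1,1) S=186.7485 payoff=0.0000 vs cont=6.6337 → 6.6337 [wait]  ⇒ S*(1)=-
t_0: node(0,0) S=155.2600 payoff=0.0000 vs cont=12.7564 → 12.7564 [wait]  ⇒ S*(0)=-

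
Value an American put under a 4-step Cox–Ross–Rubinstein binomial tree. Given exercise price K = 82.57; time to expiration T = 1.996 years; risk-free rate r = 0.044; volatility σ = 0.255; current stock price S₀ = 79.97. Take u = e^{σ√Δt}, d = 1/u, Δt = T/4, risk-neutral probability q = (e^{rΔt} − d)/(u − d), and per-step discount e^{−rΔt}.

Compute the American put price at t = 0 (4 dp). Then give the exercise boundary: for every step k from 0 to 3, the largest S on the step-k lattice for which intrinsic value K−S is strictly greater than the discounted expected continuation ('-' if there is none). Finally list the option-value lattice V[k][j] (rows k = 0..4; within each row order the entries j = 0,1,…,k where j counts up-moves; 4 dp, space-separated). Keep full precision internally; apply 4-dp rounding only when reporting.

params: Δt=0.49900 u=1.19738 d=0.83516 q=0.51637 e^(-rΔt)=0.97828
t_4 payoffs: 43.6649 26.7915 2.6000 0.0000 0.0000
t_3: node(3,0) S=46.5840 payoff=35.9860 vs cont=34.1929 → 35.9860 [stop]  node(3,1) S=66.7878 payoff=15.7822 vs cont=13.9891 → 15.7822 [stop]  node(3,2) S=95.7541 payoff=0.0000 vs cont=1.2301 → 1.2301 [wait]  node(3,3) S=137.2834 payoff=0.0000 vs cont=0.0000 → 0.0000 [wait]  ⇒ S*(3)=66.7878
t_2: node(2,0) S=55.7785 payoff=26.7915 vs cont=24.9984 → 26.7915 [stop]  node(2,1) S=79.9700 payoff=2.6000 vs cont=8.0883 → 8.0883 [wait]  node(2,2) S=114.6536 payoff=0.0000 vs cont=0.5820 → 0.5820 [wait]  ⇒ S*(2)=55.7785
t_1: node(1,0) S=66.7878 payoff=15.7822 vs cont=16.7616 → 16.7616 [wait]  node(1,1) S=95.7541 payoff=0.0000 vs cont=4.1208 → 4.1208 [wait]  ⇒ S*(1)=-
t_0: node(0,0) S=79.9700 payoff=2.6000 vs cont=10.0119 → 10.0119 [wait]  ⇒ S*(0)=-

price = 10.0119
boundary = - - 55.7785 66.7878
tree:
10.0119
16.7616 4.1208
26.7915 8.0883 0.5820
35.9860 15.7822 1.2301 0.0000
43.6649 26.7915 2.6000 0.0000 0.0000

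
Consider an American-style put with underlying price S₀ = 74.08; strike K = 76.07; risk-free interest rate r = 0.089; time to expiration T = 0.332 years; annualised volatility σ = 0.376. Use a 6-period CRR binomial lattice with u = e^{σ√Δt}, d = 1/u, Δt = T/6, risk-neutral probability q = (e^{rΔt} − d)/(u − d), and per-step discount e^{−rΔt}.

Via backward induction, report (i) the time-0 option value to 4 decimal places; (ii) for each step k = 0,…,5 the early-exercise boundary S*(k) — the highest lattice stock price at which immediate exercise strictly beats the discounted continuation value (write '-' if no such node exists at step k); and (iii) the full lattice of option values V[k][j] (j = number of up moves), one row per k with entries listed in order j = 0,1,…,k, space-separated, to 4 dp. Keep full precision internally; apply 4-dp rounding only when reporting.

price = 6.5999
boundary = - - - 56.8153 62.0694 67.8093
tree:
6.5999
9.8293 3.5087
14.0886 5.7631 1.3400
19.2547 9.1780 2.4825 0.2367
24.0640 14.0006 4.5552 0.4813 0.0000
28.4662 19.2547 8.2607 0.9787 0.0000 0.0000
32.4958 24.0640 14.0006 1.9900 0.0000 0.0000 0.0000

Δt=0.05533, u=1.09248, d=0.91535, q=0.50577, disc=e^(-rΔt)=0.99509
k=6 terminal: V=max(K-S,0) → 32.4958 24.0640 14.0006 1.9900 0.0000 0.0000 0.0000
k=5: j=0 S=47.6038 intr=28.4662 cont=28.0925 V=28.4662[EX]; j=1 S=56.8153 intr=19.2547 cont=18.8810 V=19.2547[EX]; j=2 S=67.8093 intr=8.2607 cont=7.8870 V=8.2607[EX]; j=3 S=80.9306 intr=0.0000 cont=0.9787 V=0.9787[hold]; j=4 S=96.5910 intr=0.0000 cont=0.0000 V=0.0000[hold]; j=5 S=115.2817 intr=0.0000 cont=0.0000 V=0.0000[hold]  S*(5)=67.8093
k=4: j=0 S=52.0060 intr=24.0640 cont=23.6903 V=24.0640[EX]; j=1 S=62.0694 intr=14.0006 cont=13.6269 V=14.0006[EX]; j=2 S=74.0800 intr=1.9900 cont=4.5552 V=4.5552[hold]; j=3 S=88.4148 intr=0.0000 cont=0.4813 V=0.4813[hold]; j=4 S=105.5233 intr=0.0000 cont=0.0000 V=0.0000[hold]  S*(4)=62.0694
k=3: j=0 S=56.8153 intr=19.2547 cont=18.8810 V=19.2547[EX]; j=1 S=67.8093 intr=8.2607 cont=9.1780 V=9.1780[hold]; j=2 S=80.9306 intr=0.0000 cont=2.4825 V=2.4825[hold]; j=3 S=96.5910 intr=0.0000 cont=0.2367 V=0.2367[hold]  S*(3)=56.8153
k=2: j=0 S=62.0694 intr=14.0006 cont=14.0886 V=14.0886[hold]; j=1 S=74.0800 intr=1.9900 cont=5.7631 V=5.7631[hold]; j=2 S=88.4148 intr=0.0000 cont=1.3400 V=1.3400[hold]  S*(2)=-
k=1: j=0 S=67.8093 intr=8.2607 cont=9.8293 V=9.8293[hold]; j=1 S=80.9306 intr=0.0000 cont=3.5087 V=3.5087[hold]  S*(1)=-
k=0: j=0 S=74.0800 intr=1.9900 cont=6.5999 V=6.5999[hold]  S*(0)=-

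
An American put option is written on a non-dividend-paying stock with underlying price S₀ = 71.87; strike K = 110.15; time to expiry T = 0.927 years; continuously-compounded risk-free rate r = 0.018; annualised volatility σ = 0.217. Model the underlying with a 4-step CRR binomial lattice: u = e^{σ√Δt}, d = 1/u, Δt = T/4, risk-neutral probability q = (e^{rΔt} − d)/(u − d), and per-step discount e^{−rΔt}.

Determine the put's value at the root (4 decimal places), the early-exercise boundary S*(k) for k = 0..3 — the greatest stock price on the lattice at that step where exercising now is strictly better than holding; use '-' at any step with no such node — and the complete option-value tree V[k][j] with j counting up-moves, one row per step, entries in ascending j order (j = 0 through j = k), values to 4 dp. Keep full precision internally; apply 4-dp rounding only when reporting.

params: Δt=0.23175 u=1.11012 d=0.90081 q=0.49388 e^(-rΔt)=0.99584
t_4 payoffs: 62.8268 51.8309 38.2800 21.5804 1.0006
t_3: node(3,0) S=52.5342 payoff=57.6158 vs cont=57.1572 → 57.6158 [stop]  node(3,1) S=64.7410 payoff=45.4090 vs cont=44.9505 → 45.4090 [stop]  node(3,2) S=79.7841 payoff=30.3659 vs cont=29.9074 → 30.3659 [stop]  node(3,3) S=98.3225 payoff=11.8275 vs cont=11.3689 → 11.8275 [stop]  ⇒ S*(3)=98.3225
t_2: node(2,0) S=58.3191 payoff=51.8309 vs cont=51.3724 → 51.8309 [stop]  node(2,1) S=71.8700 payoff=38.2800 vs cont=37.8215 → 38.2800 [stop]  node(2,2) S=88.5696 payoff=21.5804 vs cont=21.1219 → 21.5804 [stop]  ⇒ S*(2)=88.5696
t_1: node(1,0) S=64.7410 payoff=45.4090 vs cont=44.9505 → 45.4090 [stop]  node(1,1) S=79.7841 payoff=30.3659 vs cont=29.9074 → 30.3659 [stop]  ⇒ S*(1)=79.7841
t_0: node(0,0) S=71.8700 payoff=38.2800 vs cont=37.8215 → 38.2800 [stop]  ⇒ S*(0)=71.8700

price = 38.2800
boundary = 71.8700 79.7841 88.5696 98.3225
tree:
38.2800
45.4090 30.3659
51.8309 38.2800 21.5804
57.6158 45.4090 30.3659 11.8275
62.8268 51.8309 38.2800 21.5804 1.0006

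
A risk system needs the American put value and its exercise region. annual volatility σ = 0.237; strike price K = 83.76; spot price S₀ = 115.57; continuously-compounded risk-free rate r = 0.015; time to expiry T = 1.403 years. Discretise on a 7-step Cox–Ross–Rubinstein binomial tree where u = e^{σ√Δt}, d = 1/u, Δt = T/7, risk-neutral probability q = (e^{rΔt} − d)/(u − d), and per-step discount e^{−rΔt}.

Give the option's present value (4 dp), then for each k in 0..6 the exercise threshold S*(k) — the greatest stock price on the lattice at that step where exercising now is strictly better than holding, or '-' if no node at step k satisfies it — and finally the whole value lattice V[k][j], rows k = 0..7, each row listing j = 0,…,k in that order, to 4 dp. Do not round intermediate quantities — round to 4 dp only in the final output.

price = 1.2382
boundary = - - - - - 67.9900 75.6006
tree:
1.2382
2.1539 0.2837
3.6879 0.5555 0.0000
6.1848 1.0875 0.0000 0.0000
10.0817 2.1289 0.0000 0.0000 0.0000
15.7700 4.1678 0.0000 0.0000 0.0000 0.0000
22.6144 8.1594 0.0000 0.0000 0.0000 0.0000 0.0000
28.7698 15.7700 0.0000 0.0000 0.0000 0.0000 0.0000 0.0000

Δt=0.20043, u=1.11194, d=0.89933, q=0.48766, disc=e^(-rΔt)=0.99700
k=7 terminal: V=max(K-S,0) → 28.7698 15.7700 0.0000 0.0000 0.0000 0.0000 0.0000 0.0000
k=6: j=0 S=61.1456 intr=22.6144 cont=22.3630 V=22.6144[EX]; j=1 S=75.6006 intr=8.1594 cont=8.0553 V=8.1594[EX]; j=2 S=93.4728 intr=0.0000 cont=0.0000 V=0.0000[hold]; j=3 S=115.5700 intr=0.0000 cont=0.0000 V=0.0000[hold]; j=4 S=142.8911 intr=0.0000 cont=0.0000 V=0.0000[hold]; j=5 S=176.6709 intr=0.0000 cont=0.0000 V=0.0000[hold]; j=6 S=218.4365 intr=0.0000 cont=0.0000 V=0.0000[hold]  S*(6)=75.6006
k=5: j=0 S=67.9900 intr=15.7700 cont=15.5185 V=15.7700[EX]; j=1 S=84.0630 intr=0.0000 cont=4.1678 V=4.1678[hold]; j=2 S=103.9358 intr=0.0000 cont=0.0000 V=0.0000[hold]; j=3 S=128.5065 intr=0.0000 cont=0.0000 V=0.0000[hold]; j=4 S=158.8858 intr=0.0000 cont=0.0000 V=0.0000[hold]; j=5 S=196.4469 intr=0.0000 cont=0.0000 V=0.0000[hold]  S*(5)=67.9900
k=4: j=0 S=75.6006 intr=8.1594 cont=10.0817 V=10.0817[hold]; j=1 S=93.4728 intr=0.0000 cont=2.1289 V=2.1289[hold]; j=2 S=115.5700 intr=0.0000 cont=0.0000 V=0.0000[hold]; j=3 S=142.8911 intr=0.0000 cont=0.0000 V=0.0000[hold]; j=4 S=176.6709 intr=0.0000 cont=0.0000 V=0.0000[hold]  S*(4)=-
k=3: j=0 S=84.0630 intr=0.0000 cont=6.1848 V=6.1848[hold]; j=1 S=103.9358 intr=0.0000 cont=1.0875 V=1.0875[hold]; j=2 S=128.5065 intr=0.0000 cont=0.0000 V=0.0000[hold]; j=3 S=158.8858 intr=0.0000 cont=0.0000 V=0.0000[hold]  S*(3)=-
k=2: j=0 S=93.4728 intr=0.0000 cont=3.6879 V=3.6879[hold]; j=1 S=115.5700 intr=0.0000 cont=0.5555 V=0.5555[hold]; j=2 S=142.8911 intr=0.0000 cont=0.0000 V=0.0000[hold]  S*(2)=-
k=1: j=0 S=103.9358 intr=0.0000 cont=2.1539 V=2.1539[hold]; j=1 S=128.5065 intr=0.0000 cont=0.2837 V=0.2837[hold]  S*(1)=-
k=0: j=0 S=115.5700 intr=0.0000 cont=1.2382 V=1.2382[hold]  S*(0)=-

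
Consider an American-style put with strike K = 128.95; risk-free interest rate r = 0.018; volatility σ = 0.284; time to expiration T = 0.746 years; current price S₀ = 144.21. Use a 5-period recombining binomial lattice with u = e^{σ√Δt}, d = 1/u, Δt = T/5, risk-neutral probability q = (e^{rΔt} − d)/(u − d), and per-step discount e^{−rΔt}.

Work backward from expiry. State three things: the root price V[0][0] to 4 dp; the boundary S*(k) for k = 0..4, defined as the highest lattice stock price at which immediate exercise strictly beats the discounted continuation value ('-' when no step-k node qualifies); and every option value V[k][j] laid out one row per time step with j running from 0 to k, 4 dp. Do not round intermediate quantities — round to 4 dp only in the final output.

params: Δt=0.14920 u=1.11594 d=0.89610 q=0.48484 e^(-rΔt)=0.99732
t_5 payoffs: 45.6228 25.1804 0.0000 0.0000 0.0000 0.0000
t_4: node(4,0) S=92.9884 payoff=35.9616 vs cont=35.6158 → 35.9616 [stop]  node(4,1) S=115.8009 payoff=13.1491 vs cont=12.9372 → 13.1491 [stop]  node(4,2) S=144.2100 payoff=0.0000 vs cont=0.0000 → 0.0000 [wait]  node(4,3) S=179.5886 payoff=0.0000 vs cont=0.0000 → 0.0000 [wait]  node(4,4) S=223.6465 payoff=0.0000 vs cont=0.0000 → 0.0000 [wait]  ⇒ S*(4)=115.8009
t_3: node(3,0) S=103.7696 payoff=25.1804 vs cont=24.8345 → 25.1804 [stop]  node(3,1) S=129.2271 payoff=0.0000 vs cont=6.7558 → 6.7558 [wait]  node(3,2) S=160.9300 payoff=0.0000 vs cont=0.0000 → 0.0000 [wait]  node(3,3) S=200.4105 payoff=0.0000 vs cont=0.0000 → 0.0000 [wait]  ⇒ S*(3)=103.7696
t_2: node(2,0) S=115.8009 payoff=13.1491 vs cont=16.2039 → 16.2039 [wait]  node(2,1) S=144.2100 payoff=0.0000 vs cont=3.4710 → 3.4710 [wait]  node(2,2) S=179.5886 payoff=0.0000 vs cont=0.0000 → 0.0000 [wait]  ⇒ S*(2)=-
t_1: node(1,0) S=129.2271 payoff=0.0000 vs cont=10.0036 → 10.0036 [wait]  node(1,1) S=160.9300 payoff=0.0000 vs cont=1.7833 → 1.7833 [wait]  ⇒ S*(1)=-
t_0: node(0,0) S=144.2100 payoff=0.0000 vs cont=6.0020 → 6.0020 [wait]  ⇒ S*(0)=-

price = 6.0020
boundary = - - - 103.7696 115.8009
tree:
6.0020
10.0036 1.7833
16.2039 3.4710 0.0000
25.1804 6.7558 0.0000 0.0000
35.9616 13.1491 0.0000 0.0000 0.0000
45.6228 25.1804 0.0000 0.0000 0.0000 0.0000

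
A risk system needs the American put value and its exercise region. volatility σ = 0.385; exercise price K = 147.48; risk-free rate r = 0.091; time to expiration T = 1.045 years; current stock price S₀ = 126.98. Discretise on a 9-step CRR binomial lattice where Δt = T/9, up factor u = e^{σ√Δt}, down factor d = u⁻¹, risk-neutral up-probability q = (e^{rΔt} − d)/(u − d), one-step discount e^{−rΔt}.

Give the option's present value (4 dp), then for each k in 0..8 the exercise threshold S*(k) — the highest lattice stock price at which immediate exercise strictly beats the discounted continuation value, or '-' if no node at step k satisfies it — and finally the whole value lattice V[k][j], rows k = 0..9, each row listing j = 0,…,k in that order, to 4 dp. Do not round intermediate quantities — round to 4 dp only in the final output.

Δt=0.11611, u=1.14018, d=0.87705, q=0.50762, disc=e^(-rΔt)=0.98949
k=9 terminal: V=max(K-S,0) → 108.4891 96.7911 81.5836 61.8135 36.1119 2.6995 0.0000 0.0000 0.0000 0.0000
k=8: j=0 S=44.4568 intr=103.0232 cont=101.4731 V=103.0232[EX]; j=1 S=57.7946 intr=89.6854 cont=88.1353 V=89.6854[EX]; j=2 S=75.1340 intr=72.3460 cont=70.7959 V=72.3460[EX]; j=3 S=97.6756 intr=49.8044 cont=48.2543 V=49.8044[EX]; j=4 S=126.9800 intr=20.5000 cont=18.9499 V=20.5000[EX]; j=5 S=165.0763 intr=0.0000 cont=1.3152 V=1.3152[hold]; j=6 S=214.6021 intr=0.0000 cont=0.0000 V=0.0000[hold]; j=7 S=278.9867 intr=0.0000 cont=0.0000 V=0.0000[hold]; j=8 S=362.6877 intr=0.0000 cont=0.0000 V=0.0000[hold]  S*(8)=126.9800
k=7: j=0 S=50.6889 intr=96.7911 cont=95.2411 V=96.7911[EX]; j=1 S=65.8964 intr=81.5836 cont=80.0335 V=81.5836[EX]; j=2 S=85.6665 intr=61.8135 cont=60.2634 V=61.8135[EX]; j=3 S=111.3681 intr=36.1119 cont=34.5619 V=36.1119[EX]; j=4 S=144.7805 intr=2.6995 cont=10.6484 V=10.6484[hold]; j=5 S=188.2172 intr=0.0000 cont=0.6408 V=0.6408[hold]; j=6 S=244.6858 intr=0.0000 cont=0.0000 V=0.0000[hold]; j=7 S=318.0959 intr=0.0000 cont=0.0000 V=0.0000[hold]  S*(7)=111.3681
k=6: j=0 S=57.7946 intr=89.6854 cont=88.1353 V=89.6854[EX]; j=1 S=75.1340 intr=72.3460 cont=70.7959 V=72.3460[EX]; j=2 S=97.6756 intr=49.8044 cont=48.2543 V=49.8044[EX]; j=3 S=126.9800 intr=20.5000 cont=22.9425 V=22.9425[hold]; j=4 S=165.0763 intr=0.0000 cont=5.5098 V=5.5098[hold]; j=5 S=214.6021 intr=0.0000 cont=0.3122 V=0.3122[hold]; j=6 S=278.9867 intr=0.0000 cont=0.0000 V=0.0000[hold]  S*(6)=97.6756
k=5: j=0 S=65.8964 intr=81.5836 cont=80.0335 V=81.5836[EX]; j=1 S=85.6665 intr=61.8135 cont=60.2634 V=61.8135[EX]; j=2 S=111.3681 intr=36.1119 cont=35.7887 V=36.1119[EX]; j=3 S=144.7805 intr=2.6995 cont=13.9452 V=13.9452[hold]; j=4 S=188.2172 intr=0.0000 cont=2.8412 V=2.8412[hold]; j=5 S=244.6858 intr=0.0000 cont=0.1521 V=0.1521[hold]  S*(5)=111.3681
k=4: j=0 S=75.1340 intr=72.3460 cont=70.7959 V=72.3460[EX]; j=1 S=97.6756 intr=49.8044 cont=48.2543 V=49.8044[EX]; j=2 S=126.9800 intr=20.5000 cont=24.5984 V=24.5984[hold]; j=3 S=165.0763 intr=0.0000 cont=8.2213 V=8.2213[hold]; j=4 S=214.6021 intr=0.0000 cont=1.4607 V=1.4607[hold]  S*(4)=97.6756
k=3: j=0 S=85.6665 intr=61.8135 cont=60.2634 V=61.8135[EX]; j=1 S=111.3681 intr=36.1119 cont=36.6204 V=36.6204[hold]; j=2 S=144.7805 intr=2.6995 cont=16.1139 V=16.1139[hold]; j=3 S=188.2172 intr=0.0000 cont=4.7391 V=4.7391[hold]  S*(3)=85.6665
k=2: j=0 S=97.6756 intr=49.8044 cont=48.5097 V=49.8044[EX]; j=1 S=126.9800 intr=20.5000 cont=25.9355 V=25.9355[hold]; j=2 S=165.0763 intr=0.0000 cont=10.2312 V=10.2312[hold]  S*(2)=97.6756
k=1: j=0 S=111.3681 intr=36.1119 cont=37.2920 V=37.2920[hold]; j=1 S=144.7805 intr=2.6995 cont=17.7749 V=17.7749[hold]  S*(1)=-
k=0: j=0 S=126.9800 intr=20.5000 cont=27.0970 V=27.0970[hold]  S*(0)=-

price = 27.0970
boundary = - - 97.6756 85.6665 97.6756 111.3681 97.6756 111.3681 126.9800
tree:
27.0970
37.2920 17.7749
49.8044 25.9355 10.2312
61.8135 36.6204 16.1139 4.7391
72.3460 49.8044 24.5984 8.2213 1.4607
81.5836 61.8135 36.1119 13.9452 2.8412 0.1521
89.6854 72.3460 49.8044 22.9425 5.5098 0.3122 0.0000
96.7911 81.5836 61.8135 36.1119 10.6484 0.6408 0.0000 0.0000
103.0232 89.6854 72.3460 49.8044 20.5000 1.3152 0.0000 0.0000 0.0000
108.4891 96.7911 81.5836 61.8135 36.1119 2.6995 0.0000 0.0000 0.0000 0.0000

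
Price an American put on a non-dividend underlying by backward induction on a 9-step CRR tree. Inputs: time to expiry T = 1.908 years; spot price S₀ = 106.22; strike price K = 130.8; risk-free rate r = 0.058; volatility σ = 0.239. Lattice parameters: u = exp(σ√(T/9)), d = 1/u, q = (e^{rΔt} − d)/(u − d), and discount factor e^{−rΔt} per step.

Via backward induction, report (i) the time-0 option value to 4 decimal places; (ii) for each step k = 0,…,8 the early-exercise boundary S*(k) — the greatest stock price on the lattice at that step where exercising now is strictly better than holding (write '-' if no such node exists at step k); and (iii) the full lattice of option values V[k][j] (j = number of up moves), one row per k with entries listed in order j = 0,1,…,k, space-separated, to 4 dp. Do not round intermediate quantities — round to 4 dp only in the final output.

price = 25.6490
boundary = - 95.1513 85.2361 95.1513 85.2361 95.1513 106.2200 95.1513 106.2200
tree:
25.6490
35.6487 17.3323
45.5639 25.2422 10.6844
54.4460 35.6487 16.5533 5.7010
62.4025 45.5639 24.7824 9.6025 2.3554
69.5298 54.4460 35.6487 15.6727 4.4143 0.5746
75.9145 62.4025 45.5639 24.5800 8.0966 1.2340 0.0000
81.6339 69.5298 54.4460 35.6487 14.4169 2.6502 0.0000 0.0000
86.7572 75.9145 62.4025 45.5639 24.5800 5.6916 0.0000 0.0000 0.0000
91.3467 81.6339 69.5298 54.4460 35.6487 12.2237 0.0000 0.0000 0.0000 0.0000

Δt=0.21200  u=1.11633  d=0.89579  q=0.52862  discount=0.98778
step 9 (expiry): payoffs max(K−S,0) = 91.3467 81.6339 69.5298 54.4460 35.6487 12.2237 0.0000 0.0000 0.0000 0.0000
step 8: (k=8,j=0): S=44.0428, (K−S)⁺=86.7572, hold=85.1587 ⇒ V=86.7572 exercise | (k=8,j=1): S=54.8855, (K−S)⁺=75.9145, hold=74.3160 ⇒ V=75.9145 exercise | (k=8,j=2): S=68.3975, (K−S)⁺=62.4025, hold=60.8040 ⇒ V=62.4025 exercise | (k=8,j=3): S=85.2361, (K−S)⁺=45.5639, hold=43.9655 ⇒ V=45.5639 exercise | (k=8,j=4): S=106.2200, (K−S)⁺=24.5800, hold=22.9815 ⇒ V=24.5800 exercise | (k=8,j=5): S=132.3699, (K−S)⁺=0.0000, hold=5.6916 ⇒ V=5.6916 continue | (k=8,j=6): S=164.9575, (K−S)⁺=0.0000, hold=0.0000 ⇒ V=0.0000 continue | (k=8,j=7): S=205.5677, (K−S)⁺=0.0000, hold=0.0000 ⇒ V=0.0000 continue | (k=8,j=8): S=256.1756, (K−S)⁺=0.0000, hold=0.0000 ⇒ V=0.0000 continue  boundary S*=106.2200
step 7: (k=7,j=0): S=49.1661, (K−S)⁺=81.6339, hold=80.0354 ⇒ V=81.6339 exercise | (k=7,j=1): S=61.2702, (K−S)⁺=69.5298, hold=67.9314 ⇒ V=69.5298 exercise | (k=7,j=2): S=76.3540, (K−S)⁺=54.4460, hold=52.8475 ⇒ V=54.4460 exercise | (k=7,j=3): S=95.1513, (K−S)⁺=35.6487, hold=34.0502 ⇒ V=35.6487 exercise | (k=7,j=4): S=118.5763, (K−S)⁺=12.2237, hold=14.4169 ⇒ V=14.4169 continue | (k=7,j=5): S=147.7681, (K−S)⁺=0.0000, hold=2.6502 ⇒ V=2.6502 continue | (k=7,j=6): S=184.1465, (K−S)⁺=0.0000, hold=0.0000 ⇒ V=0.0000 continue | (k=7,j=7): S=229.4808, (K−S)⁺=0.0000, hold=0.0000 ⇒ V=0.0000 continue  boundary S*=95.1513
step 6: (k=6,j=0): S=54.8855, (K−S)⁺=75.9145, hold=74.3160 ⇒ V=75.9145 exercise | (k=6,j=1): S=68.3975, (K−S)⁺=62.4025, hold=60.8040 ⇒ V=62.4025 exercise | (k=6,j=2): S=85.2361, (K−S)⁺=45.5639, hold=43.9655 ⇒ V=45.5639 exercise | (k=6,j=3): S=106.2200, (K−S)⁺=24.5800, hold=24.1267 ⇒ V=24.5800 exercise | (k=6,j=4): S=132.3699, (K−S)⁺=0.0000, hold=8.0966 ⇒ V=8.0966 continue | (k=6,j=5): S=164.9575, (K−S)⁺=0.0000, hold=1.2340 ⇒ V=1.2340 continue | (k=6,j=6): S=205.5677, (K−S)⁺=0.0000, hold=0.0000 ⇒ V=0.0000 continue  boundary S*=106.2200
step 5: (k=5,j=0): S=61.2702, (K−S)⁺=69.5298, hold=67.9314 ⇒ V=69.5298 exercise | (k=5,j=1): S=76.3540, (K−S)⁺=54.4460, hold=52.8475 ⇒ V=54.4460 exercise | (k=5,j=2): S=95.1513, (K−S)⁺=35.6487, hold=34.0502 ⇒ V=35.6487 exercise | (k=5,j=3): S=118.5763, (K−S)⁺=12.2237, hold=15.6727 ⇒ V=15.6727 continue | (k=5,j=4): S=147.7681, (K−S)⁺=0.0000, hold=4.4143 ⇒ V=4.4143 continue | (k=5,j=5): S=184.1465, (K−S)⁺=0.0000, hold=0.5746 ⇒ V=0.5746 continue  boundary S*=95.1513
step 4: (k=4,j=0): S=68.3975, (K−S)⁺=62.4025, hold=60.8040 ⇒ V=62.4025 exercise | (k=4,j=1): S=85.2361, (K−S)⁺=45.5639, hold=43.9655 ⇒ V=45.5639 exercise | (k=4,j=2): S=106.2200, (K−S)⁺=24.5800, hold=24.7824 ⇒ V=24.7824 continue | (k=4,j=3): S=132.3699, (K−S)⁺=0.0000, hold=9.6025 ⇒ V=9.6025 continue | (k=4,j=4): S=164.9575, (K−S)⁺=0.0000, hold=2.3554 ⇒ V=2.3554 continue  boundary S*=85.2361
step 3: (k=3,j=0): S=76.3540, (K−S)⁺=54.4460, hold=52.8475 ⇒ V=54.4460 exercise | (k=3,j=1): S=95.1513, (K−S)⁺=35.6487, hold=34.1559 ⇒ V=35.6487 exercise | (k=3,j=2): S=118.5763, (K−S)⁺=12.2237, hold=16.5533 ⇒ V=16.5533 continue | (k=3,j=3): S=147.7681, (K−S)⁺=0.0000, hold=5.7010 ⇒ V=5.7010 continue  boundary S*=95.1513
step 2: (k=2,j=0): S=85.2361, (K−S)⁺=45.5639, hold=43.9655 ⇒ V=45.5639 exercise | (k=2,j=1): S=106.2200, (K−S)⁺=24.5800, hold=25.2422 ⇒ V=25.2422 continue | (k=2,j=2): S=132.3699, (K−S)⁺=0.0000, hold=10.6844 ⇒ V=10.6844 continue  boundary S*=85.2361
step 1: (k=1,j=0): S=95.1513, (K−S)⁺=35.6487, hold=34.3960 ⇒ V=35.6487 exercise | (k=1,j=1): S=118.5763, (K−S)⁺=12.2237, hold=17.3323 ⇒ V=17.3323 continue  boundary S*=95.1513
step 0: (k=0,j=0): S=106.2200, (K−S)⁺=24.5800, hold=25.6490 ⇒ V=25.6490 continue  boundary S*=-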